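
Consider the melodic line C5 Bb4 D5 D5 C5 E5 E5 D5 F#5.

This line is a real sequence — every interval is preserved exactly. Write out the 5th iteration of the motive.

G#5 F#5 A#5

The 3-note cells begin on C5, D5, E5 — each up a 2nd from the last.
Carrying on: F#5 → G#5.
From G#5 the exact shape gives G#5 F#5 A#5.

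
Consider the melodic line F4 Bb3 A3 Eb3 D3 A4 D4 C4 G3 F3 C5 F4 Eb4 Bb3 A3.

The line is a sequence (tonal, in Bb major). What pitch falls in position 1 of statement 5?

The unit is 5 notes. Position-1 pitches of the 3 shown cells: F4, A4, C5.
Extending up a 3rd: Eb5 → G5.

G5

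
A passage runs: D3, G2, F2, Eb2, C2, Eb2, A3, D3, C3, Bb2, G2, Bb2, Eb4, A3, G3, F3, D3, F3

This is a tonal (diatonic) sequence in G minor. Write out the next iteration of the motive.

Bb4 Eb4 D4 C4 A3 C4

Unit = 6 notes; the statements start on D3, A3, Eb4, moving up a 5th each time.
From Bb4 the diatonic shape gives Bb4 Eb4 D4 C4 A3 C4.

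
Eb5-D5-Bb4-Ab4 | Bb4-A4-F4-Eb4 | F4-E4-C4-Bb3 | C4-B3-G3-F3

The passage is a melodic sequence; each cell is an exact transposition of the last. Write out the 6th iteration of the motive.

D3 C#3 A2 G2

The 4-note cells begin on Eb5, Bb4, F4, C4 — each down a 4th from the last.
Continuing the starts: G3 → D3.
From D3 the exact shape gives D3 C#3 A2 G2.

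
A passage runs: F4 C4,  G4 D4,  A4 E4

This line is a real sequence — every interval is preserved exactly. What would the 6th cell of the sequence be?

D#5 A#4

The 2-note cells begin on F4, G4, A4 — each up a 2nd from the last.
Extending up a 2nd: B4 → C#5 → D#5.
So cell 6 is D#5 A#4.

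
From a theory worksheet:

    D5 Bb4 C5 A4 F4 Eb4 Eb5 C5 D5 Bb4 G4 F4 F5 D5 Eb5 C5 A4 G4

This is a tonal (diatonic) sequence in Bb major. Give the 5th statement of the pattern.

A5 F5 G5 Eb5 C5 Bb4

Unit = 6 notes; the statements start on D5, Eb5, F5, moving up a 2nd each time.
Carrying on: G5 → A5.
Statement 5 starts on A5 and keeps the same diatonic contour: A5 F5 G5 Eb5 C5 Bb4.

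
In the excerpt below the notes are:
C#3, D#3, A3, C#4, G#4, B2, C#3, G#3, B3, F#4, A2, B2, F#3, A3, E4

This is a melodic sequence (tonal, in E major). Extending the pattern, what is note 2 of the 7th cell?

E2

With 5-note cells, note 2 of each statement runs D#3, C#3, B2.
Each moves down a 2nd. Continuing: A2 → G#2 → F#2 → E2.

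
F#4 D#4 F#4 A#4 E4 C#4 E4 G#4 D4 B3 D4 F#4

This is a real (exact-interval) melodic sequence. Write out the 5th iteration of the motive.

With a 4-note motive the entries are F#4, E4, D4, each down a 2nd from the previous.
Carrying on: C4 → Bb3.
So cell 5 is Bb3 G3 Bb3 D4.

Bb3 G3 Bb3 D4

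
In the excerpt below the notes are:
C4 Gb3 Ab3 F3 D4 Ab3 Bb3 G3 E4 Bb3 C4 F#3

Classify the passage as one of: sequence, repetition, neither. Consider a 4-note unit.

Note 4 of cell 3 is F#3; if this were a sequence it would be A3. No unit length gives a consistent transposition pattern.

neither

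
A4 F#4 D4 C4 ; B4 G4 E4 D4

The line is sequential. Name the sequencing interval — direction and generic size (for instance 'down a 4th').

up a 2nd

Unit = 4 notes; the statements start on A4, B4, moving up a 2nd each time.
A4 to B4 is up a 2nd.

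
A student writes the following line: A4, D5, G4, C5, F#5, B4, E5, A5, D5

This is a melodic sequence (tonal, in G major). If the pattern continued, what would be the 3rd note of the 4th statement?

With 3-note cells, note 3 of each statement runs G4, B4, D5.
Each moves up a 3rd; the next is F#5.

F#5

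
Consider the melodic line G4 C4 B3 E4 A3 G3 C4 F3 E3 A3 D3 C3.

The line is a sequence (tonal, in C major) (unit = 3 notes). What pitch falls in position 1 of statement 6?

Grouping in 3s, the 1st note of each cell is G4, E4, C4, A3.
Each moves down a 3rd. Continuing: F3 → D3.

D3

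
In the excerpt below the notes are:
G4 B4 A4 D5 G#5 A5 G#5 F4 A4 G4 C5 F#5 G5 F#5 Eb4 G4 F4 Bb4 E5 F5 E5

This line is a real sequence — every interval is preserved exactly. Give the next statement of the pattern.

Taking 7-note groups, the heads are G4, F4, Eb4: the pattern moves down a 2nd.
Statement 4 starts on Db4 and keeps the same exact contour: Db4 F4 Eb4 Ab4 D5 Eb5 D5.

Db4 F4 Eb4 Ab4 D5 Eb5 D5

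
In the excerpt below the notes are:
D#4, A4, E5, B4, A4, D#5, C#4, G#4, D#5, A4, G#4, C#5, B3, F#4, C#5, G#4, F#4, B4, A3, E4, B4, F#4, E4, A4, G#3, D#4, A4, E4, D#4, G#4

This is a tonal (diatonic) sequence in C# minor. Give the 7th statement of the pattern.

E3 B3 F#4 C#4 B3 E4

With a 6-note motive the entries are D#4, C#4, B3, A3, G#3, each down a 2nd from the previous.
Continuing the starts: F#3 → E3.
Statement 7 starts on E3 and keeps the same diatonic contour: E3 B3 F#4 C#4 B3 E4.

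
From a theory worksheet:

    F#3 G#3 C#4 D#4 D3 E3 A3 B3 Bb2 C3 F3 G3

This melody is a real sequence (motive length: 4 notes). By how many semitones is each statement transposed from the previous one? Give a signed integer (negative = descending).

-4

With a 4-note motive the entries are F#3, D3, Bb2, each down a 3rd from the previous.
F#3→D3 is 50 − 54 = -4 semitones.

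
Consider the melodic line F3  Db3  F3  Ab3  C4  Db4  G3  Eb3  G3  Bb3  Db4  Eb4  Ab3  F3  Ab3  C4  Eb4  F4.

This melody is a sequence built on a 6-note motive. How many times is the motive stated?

3

18 notes in groups of 6 gives 18/6 = 3 statements.
Starts: F3, G3, Ab3 — each up a 2nd.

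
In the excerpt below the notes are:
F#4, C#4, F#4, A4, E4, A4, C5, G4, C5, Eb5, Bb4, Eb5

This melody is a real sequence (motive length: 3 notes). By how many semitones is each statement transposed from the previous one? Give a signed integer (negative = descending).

3

Taking 3-note groups, the heads are F#4, A4, C5, Eb5: the pattern moves up a 3rd.
F#4 to A4 spans +3 semitones.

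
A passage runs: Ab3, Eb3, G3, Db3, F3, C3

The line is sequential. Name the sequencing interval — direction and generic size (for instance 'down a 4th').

down a 2nd

With a 2-note motive the entries are Ab3, G3, F3, each down a 2nd from the previous.
Ab3 to G3 is down a 2nd.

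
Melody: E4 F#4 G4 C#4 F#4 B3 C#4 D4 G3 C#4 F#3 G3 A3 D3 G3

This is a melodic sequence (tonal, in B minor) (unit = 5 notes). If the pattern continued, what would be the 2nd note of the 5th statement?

A2

Grouping in 5s, the 2nd note of each cell is F#4, C#4, G3.
Each moves down a 4th. Continuing: D3 → A2.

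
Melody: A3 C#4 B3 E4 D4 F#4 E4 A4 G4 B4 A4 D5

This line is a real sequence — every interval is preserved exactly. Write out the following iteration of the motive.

C5 E5 D5 G5

Unit = 4 notes; the statements start on A3, D4, G4, moving up a 4th each time.
From C5 the exact shape gives C5 E5 D5 G5.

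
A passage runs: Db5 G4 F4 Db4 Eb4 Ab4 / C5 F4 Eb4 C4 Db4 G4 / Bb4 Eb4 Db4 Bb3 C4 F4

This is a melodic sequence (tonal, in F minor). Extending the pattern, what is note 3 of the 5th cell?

With 6-note cells, note 3 of each statement runs F4, Eb4, Db4.
Extending down a 2nd: C4 → Bb3.

Bb3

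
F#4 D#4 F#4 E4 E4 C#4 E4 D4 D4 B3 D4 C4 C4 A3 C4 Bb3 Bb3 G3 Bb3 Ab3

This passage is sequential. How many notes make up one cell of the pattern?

There are 20 notes; a 4-note unit gives 5 cells:
F#4 D#4 F#4 E4 | E4 C#4 E4 D4 | D4 B3 D4 C4 | C4 A3 C4 Bb3 | Bb3 G3 Bb3 Ab3
Each cell is the previous one down a 2nd — so the unit is 4 notes.

4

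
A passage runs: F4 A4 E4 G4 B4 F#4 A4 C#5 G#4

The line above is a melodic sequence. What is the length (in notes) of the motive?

9 notes total. Splitting into 3 groups of 3:
F4 A4 E4 | G4 B4 F#4 | A4 C#5 G#4
That's a consistent up a 2nd shift per cell, and no other grouping gives one.

3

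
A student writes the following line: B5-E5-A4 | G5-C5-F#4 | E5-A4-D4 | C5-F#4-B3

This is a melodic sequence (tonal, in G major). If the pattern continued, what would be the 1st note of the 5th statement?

With 3-note cells, note 1 of each statement runs B5, G5, E5, C5.
Each moves down a 3rd; the next is A4.

A4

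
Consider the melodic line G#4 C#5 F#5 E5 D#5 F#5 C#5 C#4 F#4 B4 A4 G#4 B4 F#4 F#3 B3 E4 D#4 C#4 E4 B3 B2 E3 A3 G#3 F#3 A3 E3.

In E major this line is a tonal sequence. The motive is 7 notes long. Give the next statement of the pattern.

With a 7-note motive the entries are G#4, C#4, F#3, B2, each down a 5th from the previous.
So cell 5 is E2 A2 D#3 C#3 B2 D#3 A2.

E2 A2 D#3 C#3 B2 D#3 A2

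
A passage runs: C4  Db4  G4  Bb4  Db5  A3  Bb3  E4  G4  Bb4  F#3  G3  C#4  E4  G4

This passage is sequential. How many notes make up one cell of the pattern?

Try groups of 5 (3 cells in 15 notes):
C4 Db4 G4 Bb4 Db5 | A3 Bb3 E4 G4 Bb4 | F#3 G3 C#4 E4 G4
Each cell is the previous one down a 3rd — so the unit is 5 notes.

5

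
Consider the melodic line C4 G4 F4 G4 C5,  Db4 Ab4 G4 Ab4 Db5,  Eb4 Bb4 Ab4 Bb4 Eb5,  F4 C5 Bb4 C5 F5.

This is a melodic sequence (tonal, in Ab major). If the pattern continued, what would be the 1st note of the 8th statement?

Grouping in 5s, the 1st note of each cell is C4, Db4, Eb4, F4.
Each moves up a 2nd. Continuing: G4 → Ab4 → Bb4 → C5.

C5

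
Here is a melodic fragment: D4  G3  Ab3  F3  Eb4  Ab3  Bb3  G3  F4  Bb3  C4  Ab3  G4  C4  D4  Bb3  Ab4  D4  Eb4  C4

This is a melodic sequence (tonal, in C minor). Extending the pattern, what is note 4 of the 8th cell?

Grouping in 4s, the 4th note of each cell is F3, G3, Ab3, Bb3, C4.
Carrying that up a 2nd forward: D4 → Eb4 → F4.

F4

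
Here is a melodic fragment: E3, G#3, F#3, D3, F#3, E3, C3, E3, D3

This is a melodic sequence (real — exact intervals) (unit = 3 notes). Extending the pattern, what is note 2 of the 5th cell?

Grouping in 3s, the 2nd note of each cell is G#3, F#3, E3.
Extending down a 2nd: D3 → C3.

C3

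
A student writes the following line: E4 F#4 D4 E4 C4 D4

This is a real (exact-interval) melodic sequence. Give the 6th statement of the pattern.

Gb3 Ab3

Unit = 2 notes; the statements start on E4, D4, C4, moving down a 2nd each time.
Extending down a 2nd: Bb3 → Ab3 → Gb3.
So cell 6 is Gb3 Ab3.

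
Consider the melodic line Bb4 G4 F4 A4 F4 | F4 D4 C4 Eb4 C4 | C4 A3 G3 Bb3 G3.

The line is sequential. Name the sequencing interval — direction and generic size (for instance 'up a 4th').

down a 4th

Unit = 5 notes; the statements start on Bb4, F4, C4, moving down a 4th each time.
Bb4 to F4 is down a 4th.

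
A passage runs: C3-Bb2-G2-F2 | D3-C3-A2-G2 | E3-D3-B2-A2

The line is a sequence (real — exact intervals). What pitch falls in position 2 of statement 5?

The unit is 4 notes. Position-2 pitches of the 3 shown cells: Bb2, C3, D3.
Extending up a 2nd: E3 → F#3.

F#3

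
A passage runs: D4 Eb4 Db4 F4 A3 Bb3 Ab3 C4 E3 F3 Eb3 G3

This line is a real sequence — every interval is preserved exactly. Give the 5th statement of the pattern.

The 4-note cells begin on D4, A3, E3 — each down a 4th from the last.
Continuing the starts: B2 → F#2.
From F#2 the exact shape gives F#2 G2 F2 A2.

F#2 G2 F2 A2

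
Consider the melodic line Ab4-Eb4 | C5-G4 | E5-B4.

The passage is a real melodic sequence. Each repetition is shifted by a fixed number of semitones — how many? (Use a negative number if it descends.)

4

Taking 2-note groups, the heads are Ab4, C5, E5: the pattern moves up a 3rd.
Ab4→C5 is 72 − 68 = 4 semitones.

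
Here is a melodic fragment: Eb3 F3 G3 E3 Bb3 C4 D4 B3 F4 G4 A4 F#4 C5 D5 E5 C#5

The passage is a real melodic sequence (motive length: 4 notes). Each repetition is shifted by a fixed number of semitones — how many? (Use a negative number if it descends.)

Taking 4-note groups, the heads are Eb3, Bb3, F4, C5: the pattern moves up a 5th.
Eb3→Bb3 is 58 − 51 = 7 semitones.

7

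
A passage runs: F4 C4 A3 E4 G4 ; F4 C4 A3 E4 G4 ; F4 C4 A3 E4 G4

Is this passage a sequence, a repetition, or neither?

repetition

Each 5-note cell is identical (F4 C4 A3 E4 G4), restated at the same pitch.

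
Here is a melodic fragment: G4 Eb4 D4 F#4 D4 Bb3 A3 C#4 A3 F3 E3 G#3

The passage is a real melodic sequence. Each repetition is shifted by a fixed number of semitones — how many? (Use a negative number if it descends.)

-5

The 4-note cells begin on G4, D4, A3 — each down a 4th from the last.
Counting half-steps from G4 to D4: -5.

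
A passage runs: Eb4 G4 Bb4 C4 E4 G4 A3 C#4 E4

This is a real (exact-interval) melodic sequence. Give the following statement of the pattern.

Taking 3-note groups, the heads are Eb4, C4, A3: the pattern moves down a 3rd.
So cell 4 is F#3 A#3 C#4.

F#3 A#3 C#4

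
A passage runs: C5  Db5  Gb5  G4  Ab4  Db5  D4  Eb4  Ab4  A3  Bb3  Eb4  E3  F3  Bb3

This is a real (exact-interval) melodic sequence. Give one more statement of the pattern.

B2 C3 F3

The 3-note cells begin on C5, G4, D4, A3, E3 — each down a 4th from the last.
So cell 6 is B2 C3 F3.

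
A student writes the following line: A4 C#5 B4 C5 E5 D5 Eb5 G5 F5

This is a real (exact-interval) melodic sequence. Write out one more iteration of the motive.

Gb5 Bb5 Ab5

The 3-note cells begin on A4, C5, Eb5 — each up a 3rd from the last.
From Gb5 the exact shape gives Gb5 Bb5 Ab5.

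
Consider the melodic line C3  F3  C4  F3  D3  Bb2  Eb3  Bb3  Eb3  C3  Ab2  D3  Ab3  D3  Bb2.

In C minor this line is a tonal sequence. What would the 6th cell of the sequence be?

Unit = 5 notes; the statements start on C3, Bb2, Ab2, moving down a 2nd each time.
Continuing the starts: G2 → F2 → Eb2.
Statement 6 starts on Eb2 and keeps the same diatonic contour: Eb2 Ab2 Eb3 Ab2 F2.

Eb2 Ab2 Eb3 Ab2 F2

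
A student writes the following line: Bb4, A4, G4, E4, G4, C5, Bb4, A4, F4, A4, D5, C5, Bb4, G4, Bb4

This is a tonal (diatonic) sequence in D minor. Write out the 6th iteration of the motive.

G5 F5 E5 C5 E5

The 5-note cells begin on Bb4, C5, D5 — each up a 2nd from the last.
Continuing the starts: E5 → F5 → G5.
From G5 the diatonic shape gives G5 F5 E5 C5 E5.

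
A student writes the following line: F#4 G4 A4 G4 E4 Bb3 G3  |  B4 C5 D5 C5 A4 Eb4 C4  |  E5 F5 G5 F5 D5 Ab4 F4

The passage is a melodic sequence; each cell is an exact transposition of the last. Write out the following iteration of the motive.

Unit = 7 notes; the statements start on F#4, B4, E5, moving up a 4th each time.
Statement 4 starts on A5 and keeps the same exact contour: A5 Bb5 C6 Bb5 G5 Db5 Bb4.

A5 Bb5 C6 Bb5 G5 Db5 Bb4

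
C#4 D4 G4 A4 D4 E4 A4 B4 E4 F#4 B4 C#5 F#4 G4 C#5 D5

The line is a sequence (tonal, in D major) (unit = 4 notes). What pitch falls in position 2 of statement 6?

B4

Grouping in 4s, the 2nd note of each cell is D4, E4, F#4, G4.
Carrying that up a 2nd forward: A4 → B4.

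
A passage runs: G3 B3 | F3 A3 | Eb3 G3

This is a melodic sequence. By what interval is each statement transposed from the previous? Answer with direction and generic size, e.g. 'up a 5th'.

With a 2-note motive the entries are G3, F3, Eb3, each down a 2nd from the previous.
G3 to F3 is down a 2nd.

down a 2nd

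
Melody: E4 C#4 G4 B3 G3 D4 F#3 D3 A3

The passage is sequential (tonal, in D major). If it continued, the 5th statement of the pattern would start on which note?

G2

Unit = 3 notes; the statements start on E4, B3, F#3, moving down a 4th each time.
Extending the heads down a 4th: C#3 → G2.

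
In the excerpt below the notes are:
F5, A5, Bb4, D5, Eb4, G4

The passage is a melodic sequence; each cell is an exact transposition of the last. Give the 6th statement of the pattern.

With a 2-note motive the entries are F5, Bb4, Eb4, each down a 5th from the previous.
Continuing the starts: Ab3 → Db3 → Gb2.
So cell 6 is Gb2 Bb2.

Gb2 Bb2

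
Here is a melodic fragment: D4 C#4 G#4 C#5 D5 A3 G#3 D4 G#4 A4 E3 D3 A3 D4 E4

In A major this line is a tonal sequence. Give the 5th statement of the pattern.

The 5-note cells begin on D4, A3, E3 — each down a 4th from the last.
Extending down a 4th: B2 → F#2.
So cell 5 is F#2 E2 B2 E3 F#3.

F#2 E2 B2 E3 F#3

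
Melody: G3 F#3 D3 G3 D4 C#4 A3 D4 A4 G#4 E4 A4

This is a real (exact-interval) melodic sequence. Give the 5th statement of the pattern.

B5 A#5 F#5 B5

Unit = 4 notes; the statements start on G3, D4, A4, moving up a 5th each time.
Carrying on: E5 → B5.
Statement 5 starts on B5 and keeps the same exact contour: B5 A#5 F#5 B5.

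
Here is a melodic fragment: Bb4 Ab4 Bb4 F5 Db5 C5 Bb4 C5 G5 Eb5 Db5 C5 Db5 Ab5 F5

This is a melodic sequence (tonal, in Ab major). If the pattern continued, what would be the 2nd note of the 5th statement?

Eb5

Grouping in 5s, the 2nd note of each cell is Ab4, Bb4, C5.
Extending up a 2nd: Db5 → Eb5.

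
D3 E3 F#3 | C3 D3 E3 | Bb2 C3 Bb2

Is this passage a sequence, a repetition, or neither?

neither

Note 3 of cell 3 is Bb2; if this were a sequence it would be D3. No unit length gives a consistent transposition pattern.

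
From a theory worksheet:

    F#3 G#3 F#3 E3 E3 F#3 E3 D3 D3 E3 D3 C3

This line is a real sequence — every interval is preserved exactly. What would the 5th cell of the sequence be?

With a 4-note motive the entries are F#3, E3, D3, each down a 2nd from the previous.
Extending down a 2nd: C3 → Bb2.
Statement 5 starts on Bb2 and keeps the same exact contour: Bb2 C3 Bb2 Ab2.

Bb2 C3 Bb2 Ab2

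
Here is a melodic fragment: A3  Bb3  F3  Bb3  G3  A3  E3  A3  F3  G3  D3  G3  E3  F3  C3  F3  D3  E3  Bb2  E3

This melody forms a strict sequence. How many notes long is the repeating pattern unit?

Try groups of 4 (5 cells in 20 notes):
A3 Bb3 F3 Bb3 | G3 A3 E3 A3 | F3 G3 D3 G3 | E3 F3 C3 F3 | D3 E3 Bb2 E3
That's a consistent down a 2nd shift per cell, and no other grouping gives one.

4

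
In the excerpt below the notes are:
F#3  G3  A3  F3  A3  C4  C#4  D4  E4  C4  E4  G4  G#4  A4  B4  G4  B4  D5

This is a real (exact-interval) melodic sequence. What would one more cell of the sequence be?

D#5 E5 F#5 D5 F#5 A5

The 6-note cells begin on F#3, C#4, G#4 — each up a 5th from the last.
Statement 4 starts on D#5 and keeps the same exact contour: D#5 E5 F#5 D5 F#5 A5.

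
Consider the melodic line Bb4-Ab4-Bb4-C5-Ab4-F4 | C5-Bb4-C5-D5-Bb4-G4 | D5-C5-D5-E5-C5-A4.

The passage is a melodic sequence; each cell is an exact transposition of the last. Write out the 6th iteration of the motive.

Unit = 6 notes; the statements start on Bb4, C5, D5, moving up a 2nd each time.
Extending up a 2nd: E5 → F#5 → G#5.
Statement 6 starts on G#5 and keeps the same exact contour: G#5 F#5 G#5 A#5 F#5 D#5.

G#5 F#5 G#5 A#5 F#5 D#5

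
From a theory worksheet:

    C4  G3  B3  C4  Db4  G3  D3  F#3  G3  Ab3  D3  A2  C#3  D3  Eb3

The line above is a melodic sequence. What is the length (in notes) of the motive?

Try groups of 5 (3 cells in 15 notes):
C4 G3 B3 C4 Db4 | G3 D3 F#3 G3 Ab3 | D3 A2 C#3 D3 Eb3
That's a consistent down a 4th shift per cell, and no other grouping gives one.

5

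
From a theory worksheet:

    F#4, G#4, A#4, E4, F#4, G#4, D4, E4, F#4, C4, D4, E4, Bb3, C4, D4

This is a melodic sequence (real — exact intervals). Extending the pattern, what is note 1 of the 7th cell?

The unit is 3 notes. Position-1 pitches of the 5 shown cells: F#4, E4, D4, C4, Bb3.
Each moves down a 2nd. Continuing: Ab3 → Gb3.

Gb3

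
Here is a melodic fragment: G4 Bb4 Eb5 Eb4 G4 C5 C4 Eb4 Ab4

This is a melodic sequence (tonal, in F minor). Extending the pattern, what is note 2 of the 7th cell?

Db3

With 3-note cells, note 2 of each statement runs Bb4, G4, Eb4.
Extending down a 3rd: C4 → Ab3 → F3 → Db3.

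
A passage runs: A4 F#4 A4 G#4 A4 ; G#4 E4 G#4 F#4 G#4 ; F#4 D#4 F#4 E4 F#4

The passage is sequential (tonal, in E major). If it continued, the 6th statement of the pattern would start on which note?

C#4

Taking 5-note groups, the heads are A4, G#4, F#4: the pattern moves down a 2nd.
Continuing: E4 → D#4 → C#4. Statement 6 starts on C#4.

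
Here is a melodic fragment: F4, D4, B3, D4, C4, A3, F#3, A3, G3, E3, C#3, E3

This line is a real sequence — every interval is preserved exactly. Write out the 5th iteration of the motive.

With a 4-note motive the entries are F4, C4, G3, each down a 4th from the previous.
Continuing the starts: D3 → A2.
Statement 5 starts on A2 and keeps the same exact contour: A2 F#2 D#2 F#2.

A2 F#2 D#2 F#2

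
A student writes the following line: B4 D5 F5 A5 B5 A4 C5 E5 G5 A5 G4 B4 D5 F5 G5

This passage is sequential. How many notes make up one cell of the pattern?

15 notes total. Splitting into 3 groups of 5:
B4 D5 F5 A5 B5 | A4 C5 E5 G5 A5 | G4 B4 D5 F5 G5
Each cell is the previous one down a 2nd — so the unit is 5 notes.

5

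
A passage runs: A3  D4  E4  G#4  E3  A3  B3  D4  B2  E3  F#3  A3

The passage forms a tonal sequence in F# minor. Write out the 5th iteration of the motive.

Taking 4-note groups, the heads are A3, E3, B2: the pattern moves down a 4th.
Extending down a 4th: F#2 → C#2.
From C#2 the diatonic shape gives C#2 F#2 G#2 B2.

C#2 F#2 G#2 B2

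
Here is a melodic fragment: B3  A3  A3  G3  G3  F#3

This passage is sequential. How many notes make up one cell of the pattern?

2

Try groups of 2 (3 cells in 6 notes):
B3 A3 | A3 G3 | G3 F#3
Each cell is the previous one down a 2nd — so the unit is 2 notes.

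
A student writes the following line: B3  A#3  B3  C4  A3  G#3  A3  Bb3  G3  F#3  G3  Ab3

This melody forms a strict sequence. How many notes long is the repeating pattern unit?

Try groups of 4 (3 cells in 12 notes):
B3 A#3 B3 C4 | A3 G#3 A3 Bb3 | G3 F#3 G3 Ab3
Every group is a transposition down a 2nd of the one before; no shorter unit works.

4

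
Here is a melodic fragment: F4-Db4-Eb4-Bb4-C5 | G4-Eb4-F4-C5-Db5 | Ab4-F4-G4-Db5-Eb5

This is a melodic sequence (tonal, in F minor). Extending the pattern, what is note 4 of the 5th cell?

Grouping in 5s, the 4th note of each cell is Bb4, C5, Db5.
Carrying that up a 2nd forward: Eb5 → F5.

F5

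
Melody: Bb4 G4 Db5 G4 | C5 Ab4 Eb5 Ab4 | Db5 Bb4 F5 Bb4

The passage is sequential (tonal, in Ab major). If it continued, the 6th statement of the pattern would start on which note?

G5

Taking 4-note groups, the heads are Bb4, C5, Db5: the pattern moves up a 2nd.
Extending the heads up a 2nd: Eb5 → F5 → G5.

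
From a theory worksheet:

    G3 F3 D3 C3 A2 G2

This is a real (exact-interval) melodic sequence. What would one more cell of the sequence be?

Taking 2-note groups, the heads are G3, D3, A2: the pattern moves down a 4th.
So cell 4 is E2 D2.

E2 D2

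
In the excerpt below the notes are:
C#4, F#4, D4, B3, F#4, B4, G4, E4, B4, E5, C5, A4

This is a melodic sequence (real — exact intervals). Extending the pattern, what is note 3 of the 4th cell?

F5

The unit is 4 notes. Position-3 pitches of the 3 shown cells: D4, G4, C5.
Each moves up a 4th; the next is F5.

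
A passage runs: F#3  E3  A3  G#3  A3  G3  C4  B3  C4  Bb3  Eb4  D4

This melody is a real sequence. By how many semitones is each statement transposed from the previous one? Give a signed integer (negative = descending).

Taking 4-note groups, the heads are F#3, A3, C4: the pattern moves up a 3rd.
F#3 to A3 spans +3 semitones.

3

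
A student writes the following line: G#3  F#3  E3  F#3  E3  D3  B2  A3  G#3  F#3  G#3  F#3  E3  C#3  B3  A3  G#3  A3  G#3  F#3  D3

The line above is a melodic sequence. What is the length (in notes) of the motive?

7

There are 21 notes; a 7-note unit gives 3 cells:
G#3 F#3 E3 F#3 E3 D3 B2 | A3 G#3 F#3 G#3 F#3 E3 C#3 | B3 A3 G#3 A3 G#3 F#3 D3
Each cell is the previous one up a 2nd — so the unit is 7 notes.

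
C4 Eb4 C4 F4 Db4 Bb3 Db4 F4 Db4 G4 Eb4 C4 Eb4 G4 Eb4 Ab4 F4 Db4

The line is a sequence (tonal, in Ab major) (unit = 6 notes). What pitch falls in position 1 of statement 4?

F4

The unit is 6 notes. Position-1 pitches of the 3 shown cells: C4, Db4, Eb4.
From Eb4, up a 2nd gives F4.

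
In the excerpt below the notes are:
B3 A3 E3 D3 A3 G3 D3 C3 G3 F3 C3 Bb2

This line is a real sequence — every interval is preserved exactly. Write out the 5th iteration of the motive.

Eb3 Db3 Ab2 Gb2

With a 4-note motive the entries are B3, A3, G3, each down a 2nd from the previous.
Continuing the starts: F3 → Eb3.
Statement 5 starts on Eb3 and keeps the same exact contour: Eb3 Db3 Ab2 Gb2.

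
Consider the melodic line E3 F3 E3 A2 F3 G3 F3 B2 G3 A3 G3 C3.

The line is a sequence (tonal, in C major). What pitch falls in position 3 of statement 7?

D4

The unit is 4 notes. Position-3 pitches of the 3 shown cells: E3, F3, G3.
Each moves up a 2nd. Continuing: A3 → B3 → C4 → D4.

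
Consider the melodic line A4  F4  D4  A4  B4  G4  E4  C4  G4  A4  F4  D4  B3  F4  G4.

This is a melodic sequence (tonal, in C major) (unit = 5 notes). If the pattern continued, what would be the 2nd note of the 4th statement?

Grouping in 5s, the 2nd note of each cell is F4, E4, D4.
One more down a 2nd gives C4.

C4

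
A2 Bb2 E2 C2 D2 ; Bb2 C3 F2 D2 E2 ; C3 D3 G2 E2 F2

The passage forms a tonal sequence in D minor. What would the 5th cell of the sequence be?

E3 F3 Bb2 G2 A2

The 5-note cells begin on A2, Bb2, C3 — each up a 2nd from the last.
Carrying on: D3 → E3.
So cell 5 is E3 F3 Bb2 G2 A2.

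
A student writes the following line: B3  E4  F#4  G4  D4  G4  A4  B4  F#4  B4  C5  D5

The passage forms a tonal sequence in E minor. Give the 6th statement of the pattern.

The 4-note cells begin on B3, D4, F#4 — each up a 3rd from the last.
Continuing the starts: A4 → C5 → E5.
From E5 the diatonic shape gives E5 A5 B5 C6.

E5 A5 B5 C6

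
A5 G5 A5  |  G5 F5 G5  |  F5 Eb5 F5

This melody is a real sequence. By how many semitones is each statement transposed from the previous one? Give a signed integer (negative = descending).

-2

The 3-note cells begin on A5, G5, F5 — each down a 2nd from the last.
A5 to G5 spans -2 semitones.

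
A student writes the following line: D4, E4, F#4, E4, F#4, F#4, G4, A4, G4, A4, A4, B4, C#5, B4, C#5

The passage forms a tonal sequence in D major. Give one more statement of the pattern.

The 5-note cells begin on D4, F#4, A4 — each up a 3rd from the last.
So cell 4 is C#5 D5 E5 D5 E5.

C#5 D5 E5 D5 E5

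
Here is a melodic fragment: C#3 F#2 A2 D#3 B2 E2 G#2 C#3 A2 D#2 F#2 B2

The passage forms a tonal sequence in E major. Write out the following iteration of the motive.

G#2 C#2 E2 A2

Taking 4-note groups, the heads are C#3, B2, A2: the pattern moves down a 2nd.
So cell 4 is G#2 C#2 E2 A2.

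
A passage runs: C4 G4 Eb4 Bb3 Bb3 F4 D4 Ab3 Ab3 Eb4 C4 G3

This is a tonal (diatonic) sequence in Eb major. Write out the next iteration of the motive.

Unit = 4 notes; the statements start on C4, Bb3, Ab3, moving down a 2nd each time.
So cell 4 is G3 D4 Bb3 F3.

G3 D4 Bb3 F3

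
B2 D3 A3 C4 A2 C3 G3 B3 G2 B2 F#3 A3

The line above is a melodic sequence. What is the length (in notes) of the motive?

4

12 notes total. Splitting into 3 groups of 4:
B2 D3 A3 C4 | A2 C3 G3 B3 | G2 B2 F#3 A3
That's a consistent down a 2nd shift per cell, and no other grouping gives one.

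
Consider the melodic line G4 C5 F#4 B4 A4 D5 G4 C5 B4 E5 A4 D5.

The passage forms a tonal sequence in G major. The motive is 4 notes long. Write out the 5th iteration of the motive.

The 4-note cells begin on G4, A4, B4 — each up a 2nd from the last.
Extending up a 2nd: C5 → D5.
Statement 5 starts on D5 and keeps the same diatonic contour: D5 G5 C5 F#5.

D5 G5 C5 F#5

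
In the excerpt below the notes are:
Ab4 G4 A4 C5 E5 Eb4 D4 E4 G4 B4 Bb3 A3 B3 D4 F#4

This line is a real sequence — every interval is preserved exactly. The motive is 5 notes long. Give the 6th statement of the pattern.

G2 F#2 G#2 B2 D#3

Taking 5-note groups, the heads are Ab4, Eb4, Bb3: the pattern moves down a 4th.
Carrying on: F3 → C3 → G2.
Statement 6 starts on G2 and keeps the same exact contour: G2 F#2 G#2 B2 D#3.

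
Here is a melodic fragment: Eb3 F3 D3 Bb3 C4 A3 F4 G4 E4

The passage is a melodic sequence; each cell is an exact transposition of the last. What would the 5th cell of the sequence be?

G5 A5 F#5

The 3-note cells begin on Eb3, Bb3, F4 — each up a 5th from the last.
Extending up a 5th: C5 → G5.
Statement 5 starts on G5 and keeps the same exact contour: G5 A5 F#5.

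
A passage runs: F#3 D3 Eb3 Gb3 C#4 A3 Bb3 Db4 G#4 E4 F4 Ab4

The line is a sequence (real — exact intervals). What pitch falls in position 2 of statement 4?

B4

With 4-note cells, note 2 of each statement runs D3, A3, E4.
From E4, up a 5th gives B4.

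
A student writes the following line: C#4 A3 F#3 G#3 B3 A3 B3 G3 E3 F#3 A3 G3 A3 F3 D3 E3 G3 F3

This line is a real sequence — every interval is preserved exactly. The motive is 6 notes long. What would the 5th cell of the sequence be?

F3 Db3 Bb2 C3 Eb3 Db3

Taking 6-note groups, the heads are C#4, B3, A3: the pattern moves down a 2nd.
Carrying on: G3 → F3.
From F3 the exact shape gives F3 Db3 Bb2 C3 Eb3 Db3.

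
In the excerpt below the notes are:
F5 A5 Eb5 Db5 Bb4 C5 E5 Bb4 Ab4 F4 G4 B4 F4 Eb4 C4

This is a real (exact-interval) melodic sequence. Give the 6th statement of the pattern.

Taking 5-note groups, the heads are F5, C5, G4: the pattern moves down a 4th.
Continuing the starts: D4 → A3 → E3.
From E3 the exact shape gives E3 G#3 D3 C3 A2.

E3 G#3 D3 C3 A2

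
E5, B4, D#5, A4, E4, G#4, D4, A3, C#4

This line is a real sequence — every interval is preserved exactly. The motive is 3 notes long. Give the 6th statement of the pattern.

F2 C2 E2

Taking 3-note groups, the heads are E5, A4, D4: the pattern moves down a 5th.
Carrying on: G3 → C3 → F2.
Statement 6 starts on F2 and keeps the same exact contour: F2 C2 E2.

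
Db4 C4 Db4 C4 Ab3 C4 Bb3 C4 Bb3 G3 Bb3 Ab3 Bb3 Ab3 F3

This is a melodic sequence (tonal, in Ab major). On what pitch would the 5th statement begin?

G3

Taking 5-note groups, the heads are Db4, C4, Bb3: the pattern moves down a 2nd.
Continuing: Ab3 → G3. Statement 5 starts on G3.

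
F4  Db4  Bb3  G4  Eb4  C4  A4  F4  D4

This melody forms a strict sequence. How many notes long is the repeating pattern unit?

Try groups of 3 (3 cells in 9 notes):
F4 Db4 Bb3 | G4 Eb4 C4 | A4 F4 D4
Each cell is the previous one up a 2nd — so the unit is 3 notes.

3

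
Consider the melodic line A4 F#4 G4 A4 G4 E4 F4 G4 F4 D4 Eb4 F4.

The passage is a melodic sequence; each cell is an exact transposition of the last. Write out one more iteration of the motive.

Taking 4-note groups, the heads are A4, G4, F4: the pattern moves down a 2nd.
So cell 4 is Eb4 C4 Db4 Eb4.

Eb4 C4 Db4 Eb4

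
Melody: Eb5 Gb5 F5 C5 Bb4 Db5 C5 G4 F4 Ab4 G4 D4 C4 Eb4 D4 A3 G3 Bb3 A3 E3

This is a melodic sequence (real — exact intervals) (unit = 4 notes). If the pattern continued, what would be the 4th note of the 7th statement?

Grouping in 4s, the 4th note of each cell is C5, G4, D4, A3, E3.
Each moves down a 4th. Continuing: B2 → F#2.

F#2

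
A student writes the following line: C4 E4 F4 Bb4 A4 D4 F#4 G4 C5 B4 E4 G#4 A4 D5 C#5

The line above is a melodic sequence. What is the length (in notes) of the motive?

5

15 notes total. Splitting into 3 groups of 5:
C4 E4 F4 Bb4 A4 | D4 F#4 G4 C5 B4 | E4 G#4 A4 D5 C#5
Each cell is the previous one up a 2nd — so the unit is 5 notes.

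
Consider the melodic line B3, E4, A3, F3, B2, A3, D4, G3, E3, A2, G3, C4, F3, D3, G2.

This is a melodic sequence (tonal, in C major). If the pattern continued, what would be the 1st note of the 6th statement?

Grouping in 5s, the 1st note of each cell is B3, A3, G3.
Each moves down a 2nd. Continuing: F3 → E3 → D3.

D3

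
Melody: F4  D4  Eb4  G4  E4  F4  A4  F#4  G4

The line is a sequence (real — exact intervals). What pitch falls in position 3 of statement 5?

With 3-note cells, note 3 of each statement runs Eb4, F4, G4.
Carrying that up a 2nd forward: A4 → B4.

B4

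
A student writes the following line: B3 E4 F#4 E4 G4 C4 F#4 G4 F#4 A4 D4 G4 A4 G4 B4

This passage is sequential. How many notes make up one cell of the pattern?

5

There are 15 notes; a 5-note unit gives 3 cells:
B3 E4 F#4 E4 G4 | C4 F#4 G4 F#4 A4 | D4 G4 A4 G4 B4
Every group is a transposition up a 2nd of the one before; no shorter unit works.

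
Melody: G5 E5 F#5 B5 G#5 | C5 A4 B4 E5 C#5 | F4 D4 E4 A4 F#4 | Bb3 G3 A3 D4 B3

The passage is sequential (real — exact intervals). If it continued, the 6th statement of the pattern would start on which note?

Unit = 5 notes; the statements start on G5, C5, F4, Bb3, moving down a 5th each time.
Continuing: Eb3 → Ab2. Statement 6 starts on Ab2.

Ab2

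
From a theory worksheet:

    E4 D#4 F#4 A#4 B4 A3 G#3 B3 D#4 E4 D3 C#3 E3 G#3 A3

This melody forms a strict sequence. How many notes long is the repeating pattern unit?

5

Try groups of 5 (3 cells in 15 notes):
E4 D#4 F#4 A#4 B4 | A3 G#3 B3 D#4 E4 | D3 C#3 E3 G#3 A3
Every group is a transposition down a 5th of the one before; no shorter unit works.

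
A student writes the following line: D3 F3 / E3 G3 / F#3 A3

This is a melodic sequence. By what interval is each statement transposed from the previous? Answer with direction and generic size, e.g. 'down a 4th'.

The 2-note cells begin on D3, E3, F#3 — each up a 2nd from the last.
From D3 to E3: up a 2nd.

up a 2nd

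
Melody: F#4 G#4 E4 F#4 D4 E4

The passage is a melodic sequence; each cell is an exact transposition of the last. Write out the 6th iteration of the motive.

Unit = 2 notes; the statements start on F#4, E4, D4, moving down a 2nd each time.
Carrying on: C4 → Bb3 → Ab3.
Statement 6 starts on Ab3 and keeps the same exact contour: Ab3 Bb3.

Ab3 Bb3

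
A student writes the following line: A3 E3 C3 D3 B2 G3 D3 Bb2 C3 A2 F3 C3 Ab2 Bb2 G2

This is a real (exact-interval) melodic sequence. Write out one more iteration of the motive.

Eb3 Bb2 Gb2 Ab2 F2

Unit = 5 notes; the statements start on A3, G3, F3, moving down a 2nd each time.
Statement 4 starts on Eb3 and keeps the same exact contour: Eb3 Bb2 Gb2 Ab2 F2.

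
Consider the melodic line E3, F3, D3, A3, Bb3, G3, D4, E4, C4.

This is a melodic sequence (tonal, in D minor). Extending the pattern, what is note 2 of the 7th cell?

C6

With 3-note cells, note 2 of each statement runs F3, Bb3, E4.
Carrying that up a 4th forward: A4 → D5 → G5 → C6.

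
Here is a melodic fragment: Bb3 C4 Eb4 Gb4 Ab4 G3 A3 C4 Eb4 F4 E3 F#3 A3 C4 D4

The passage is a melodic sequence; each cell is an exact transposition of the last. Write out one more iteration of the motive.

Taking 5-note groups, the heads are Bb3, G3, E3: the pattern moves down a 3rd.
From C#3 the exact shape gives C#3 D#3 F#3 A3 B3.

C#3 D#3 F#3 A3 B3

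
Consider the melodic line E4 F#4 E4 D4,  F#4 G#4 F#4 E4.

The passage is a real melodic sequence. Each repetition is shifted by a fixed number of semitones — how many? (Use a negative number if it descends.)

Unit = 4 notes; the statements start on E4, F#4, moving up a 2nd each time.
Counting half-steps from E4 to F#4: 2.

2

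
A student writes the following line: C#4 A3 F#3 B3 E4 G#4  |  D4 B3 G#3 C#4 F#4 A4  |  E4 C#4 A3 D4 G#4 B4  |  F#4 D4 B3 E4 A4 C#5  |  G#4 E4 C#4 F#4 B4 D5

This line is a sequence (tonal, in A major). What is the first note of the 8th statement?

Taking 6-note groups, the heads are C#4, D4, E4, F#4, G#4: the pattern moves up a 2nd.
Extending the heads up a 2nd: A4 → B4 → C#5.

C#5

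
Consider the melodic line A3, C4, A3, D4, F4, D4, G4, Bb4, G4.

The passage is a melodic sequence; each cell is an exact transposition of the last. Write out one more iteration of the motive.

Taking 3-note groups, the heads are A3, D4, G4: the pattern moves up a 4th.
From C5 the exact shape gives C5 Eb5 C5.

C5 Eb5 C5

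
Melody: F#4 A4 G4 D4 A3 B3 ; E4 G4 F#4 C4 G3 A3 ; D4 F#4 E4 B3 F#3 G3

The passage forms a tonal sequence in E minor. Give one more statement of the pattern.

The 6-note cells begin on F#4, E4, D4 — each down a 2nd from the last.
From C4 the diatonic shape gives C4 E4 D4 A3 E3 F#3.

C4 E4 D4 A3 E3 F#3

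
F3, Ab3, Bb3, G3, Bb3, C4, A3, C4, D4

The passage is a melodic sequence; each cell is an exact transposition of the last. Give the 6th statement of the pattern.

Unit = 3 notes; the statements start on F3, G3, A3, moving up a 2nd each time.
Extending up a 2nd: B3 → C#4 → D#4.
Statement 6 starts on D#4 and keeps the same exact contour: D#4 F#4 G#4.

D#4 F#4 G#4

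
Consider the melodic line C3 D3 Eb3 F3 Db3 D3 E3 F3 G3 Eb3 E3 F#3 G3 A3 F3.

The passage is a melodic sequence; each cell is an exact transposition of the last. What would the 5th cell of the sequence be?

G#3 A#3 B3 C#4 A3

The 5-note cells begin on C3, D3, E3 — each up a 2nd from the last.
Carrying on: F#3 → G#3.
Statement 5 starts on G#3 and keeps the same exact contour: G#3 A#3 B3 C#4 A3.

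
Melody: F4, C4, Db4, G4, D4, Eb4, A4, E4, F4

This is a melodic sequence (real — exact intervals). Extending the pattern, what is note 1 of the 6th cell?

The unit is 3 notes. Position-1 pitches of the 3 shown cells: F4, G4, A4.
Extending up a 2nd: B4 → C#5 → D#5.

D#5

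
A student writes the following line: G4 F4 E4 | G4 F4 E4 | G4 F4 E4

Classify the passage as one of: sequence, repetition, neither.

Each 3-note cell is identical (G4 F4 E4), restated at the same pitch.

repetition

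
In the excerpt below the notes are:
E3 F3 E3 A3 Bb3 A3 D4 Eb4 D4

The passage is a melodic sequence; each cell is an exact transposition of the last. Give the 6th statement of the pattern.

F5 Gb5 F5

With a 3-note motive the entries are E3, A3, D4, each up a 4th from the previous.
Carrying on: G4 → C5 → F5.
Statement 6 starts on F5 and keeps the same exact contour: F5 Gb5 F5.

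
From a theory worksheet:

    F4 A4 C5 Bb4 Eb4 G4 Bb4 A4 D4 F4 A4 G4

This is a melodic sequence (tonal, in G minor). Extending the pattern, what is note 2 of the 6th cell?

C4

The unit is 4 notes. Position-2 pitches of the 3 shown cells: A4, G4, F4.
Carrying that down a 2nd forward: Eb4 → D4 → C4.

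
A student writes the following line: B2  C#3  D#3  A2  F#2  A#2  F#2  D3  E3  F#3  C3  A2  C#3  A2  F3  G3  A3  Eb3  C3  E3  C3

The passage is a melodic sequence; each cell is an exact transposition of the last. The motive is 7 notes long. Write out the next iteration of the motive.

Unit = 7 notes; the statements start on B2, D3, F3, moving up a 3rd each time.
Statement 4 starts on Ab3 and keeps the same exact contour: Ab3 Bb3 C4 Gb3 Eb3 G3 Eb3.

Ab3 Bb3 C4 Gb3 Eb3 G3 Eb3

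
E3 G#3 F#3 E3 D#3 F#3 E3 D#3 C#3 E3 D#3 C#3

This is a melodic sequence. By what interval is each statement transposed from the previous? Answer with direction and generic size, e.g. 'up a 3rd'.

down a 2nd

Unit = 4 notes; the statements start on E3, D#3, C#3, moving down a 2nd each time.
E3 to D#3 is down a 2nd.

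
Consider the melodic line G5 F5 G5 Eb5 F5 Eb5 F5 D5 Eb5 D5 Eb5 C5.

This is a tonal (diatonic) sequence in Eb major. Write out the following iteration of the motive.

D5 C5 D5 Bb4

Unit = 4 notes; the statements start on G5, F5, Eb5, moving down a 2nd each time.
Statement 4 starts on D5 and keeps the same diatonic contour: D5 C5 D5 Bb4.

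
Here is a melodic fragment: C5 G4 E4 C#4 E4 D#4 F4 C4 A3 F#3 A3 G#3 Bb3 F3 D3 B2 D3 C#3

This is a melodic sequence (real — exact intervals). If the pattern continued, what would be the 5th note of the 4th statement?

G2

The unit is 6 notes. Position-5 pitches of the 3 shown cells: E4, A3, D3.
Each moves down a 5th; the next is G2.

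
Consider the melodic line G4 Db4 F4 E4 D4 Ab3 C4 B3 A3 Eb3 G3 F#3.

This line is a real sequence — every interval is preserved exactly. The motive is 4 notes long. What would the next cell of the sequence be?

E3 Bb2 D3 C#3

With a 4-note motive the entries are G4, D4, A3, each down a 4th from the previous.
So cell 4 is E3 Bb2 D3 C#3.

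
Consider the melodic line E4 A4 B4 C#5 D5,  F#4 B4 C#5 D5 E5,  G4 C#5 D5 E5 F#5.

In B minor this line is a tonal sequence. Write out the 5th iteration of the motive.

B4 E5 F#5 G5 A5

Taking 5-note groups, the heads are E4, F#4, G4: the pattern moves up a 2nd.
Continuing the starts: A4 → B4.
Statement 5 starts on B4 and keeps the same diatonic contour: B4 E5 F#5 G5 A5.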